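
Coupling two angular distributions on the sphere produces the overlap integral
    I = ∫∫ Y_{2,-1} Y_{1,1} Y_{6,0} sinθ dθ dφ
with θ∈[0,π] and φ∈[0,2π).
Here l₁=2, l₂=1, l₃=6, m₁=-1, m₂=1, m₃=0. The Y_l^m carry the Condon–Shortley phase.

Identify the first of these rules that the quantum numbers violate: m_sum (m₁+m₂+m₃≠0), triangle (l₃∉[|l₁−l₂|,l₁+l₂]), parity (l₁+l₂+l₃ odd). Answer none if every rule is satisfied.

m₁+m₂+m₃ = -1 + 1 + 0 = 0  ✓
triangle: |2−1|=1 ≤ l₃=6 ≤ 2+1=3  ✗
parity: l₁+l₂+l₃ = 9 is odd

triangle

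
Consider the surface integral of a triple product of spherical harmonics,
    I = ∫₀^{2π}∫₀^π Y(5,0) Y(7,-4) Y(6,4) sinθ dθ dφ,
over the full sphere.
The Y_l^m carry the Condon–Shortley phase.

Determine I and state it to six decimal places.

-0.129992

Checks pass: Σm=0; 18 even; l₃=6∈[2,12].
(2·5+1)(2·7+1)(2·6+1) = 2145
Δ: 6! 4! 8! / 19! → 1/174594420
sum: t=1:−1/4147200 t=2:+1/207360 t=3:−1/82944 t=4:+1/207360 t=5:−1/4147200 = -1/345600
3j²(5 7 6; 0 0 0) = Δ·Π!·Σ² = 420/46189  (sign -1)
sum: t=1:−1/4147200 t=2:+1/1451520 t=3:−1/5806080 = 1/3628800
3j²(5 7 6; 0 -4 4) = Δ·Π!·Σ² = 320/29393  (sign +1)
combine: 4πI² = 2145·420/46189·320/29393 = 288000/1356277
take √, sign -1: I = -0.12999215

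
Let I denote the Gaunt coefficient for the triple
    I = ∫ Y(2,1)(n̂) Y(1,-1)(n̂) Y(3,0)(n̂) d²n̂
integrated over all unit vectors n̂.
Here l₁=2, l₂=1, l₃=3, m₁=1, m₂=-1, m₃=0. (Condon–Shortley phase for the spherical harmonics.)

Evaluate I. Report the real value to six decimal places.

0.143048

Checks pass: Σm=0; 6 even; l₃=3∈[1,3].
(2·2+1)(2·1+1)(2·3+1) = 105
Δ: 0! 4! 2! / 7! → 1/105
sum: t=0:+1/4 = 1/4
3j²(2 1 3; 0 0 0) = Δ·Π!·Σ² = 3/35  (sign -1)
sum: t=0:+1/12 = 1/12
3j²(2 1 3; 1 -1 0) = Δ·Π!·Σ² = 1/35  (sign -1)
combine: 4πI² = 105·3/35·1/35 = 9/35
take √, sign +1: I = 0.14304817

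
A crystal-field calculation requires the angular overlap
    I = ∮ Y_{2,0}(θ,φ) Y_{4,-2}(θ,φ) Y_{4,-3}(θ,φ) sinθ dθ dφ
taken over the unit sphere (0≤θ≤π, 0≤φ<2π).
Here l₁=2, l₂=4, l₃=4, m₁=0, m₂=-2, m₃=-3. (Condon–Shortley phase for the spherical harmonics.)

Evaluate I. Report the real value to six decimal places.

0.000000

Σmᵢ = -5 ≠ 0, so the φ-integral vanishes; I = 0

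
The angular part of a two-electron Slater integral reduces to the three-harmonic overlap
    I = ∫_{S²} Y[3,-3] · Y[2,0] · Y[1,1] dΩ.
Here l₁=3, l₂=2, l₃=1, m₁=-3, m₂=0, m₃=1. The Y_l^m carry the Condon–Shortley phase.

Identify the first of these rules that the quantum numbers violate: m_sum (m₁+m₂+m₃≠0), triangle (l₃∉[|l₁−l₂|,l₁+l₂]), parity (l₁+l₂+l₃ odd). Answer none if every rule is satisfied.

Σmᵢ = -2  ✗
l₃∈[|l₁−l₂|,l₁+l₂]=[1,5], have l₃=1
Σlᵢ = 6 ⇒ even

m_sum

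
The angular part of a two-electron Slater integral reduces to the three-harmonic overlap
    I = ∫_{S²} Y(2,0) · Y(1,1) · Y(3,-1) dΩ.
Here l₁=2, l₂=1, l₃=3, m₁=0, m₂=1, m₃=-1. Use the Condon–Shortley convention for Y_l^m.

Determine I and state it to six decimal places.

-0.202301

Checks pass: Σm=0; 6 even; l₃=3∈[1,3].
(2·2+1)(2·1+1)(2·3+1) = 105
Δ: 0! 4! 2! / 7! → 1/105
sum: t=0:+1/4 = 1/4
3j²(2 1 3; 0 0 0) = Δ·Π!·Σ² = 3/35  (sign -1)
sum: t=0:+1/8 = 1/8
3j²(2 1 3; 0 1 -1) = Δ·Π!·Σ² = 2/35  (sign +1)
combine: 4πI² = 105·3/35·2/35 = 18/35
take √, sign -1: I = -0.20230066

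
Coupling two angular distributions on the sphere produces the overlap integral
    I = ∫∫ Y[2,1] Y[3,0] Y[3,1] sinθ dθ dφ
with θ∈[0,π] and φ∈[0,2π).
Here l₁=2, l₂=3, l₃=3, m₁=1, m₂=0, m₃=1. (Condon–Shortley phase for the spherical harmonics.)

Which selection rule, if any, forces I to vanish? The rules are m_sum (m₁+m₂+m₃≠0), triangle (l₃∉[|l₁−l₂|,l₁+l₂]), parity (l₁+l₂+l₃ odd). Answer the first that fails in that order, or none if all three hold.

m_sum

m₁+m₂+m₃ = 1 + 0 + 1 = 2  ✗
triangle: |2−3|=1 ≤ l₃=3 ≤ 2+3=5
parity: l₁+l₂+l₃ = 8 is even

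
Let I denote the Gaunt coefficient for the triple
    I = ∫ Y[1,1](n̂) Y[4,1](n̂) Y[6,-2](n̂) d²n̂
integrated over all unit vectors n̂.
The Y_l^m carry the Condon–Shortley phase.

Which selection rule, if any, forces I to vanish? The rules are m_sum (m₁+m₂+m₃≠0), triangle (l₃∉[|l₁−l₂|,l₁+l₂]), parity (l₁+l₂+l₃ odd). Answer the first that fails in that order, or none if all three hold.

azimuthal sum: 1 + 1 − 2 = 0  ✓
3 ≤ 6 ≤ 5 (triangle on l)  ✗
L = 1 + 4 + 6 = 11 (odd)

triangle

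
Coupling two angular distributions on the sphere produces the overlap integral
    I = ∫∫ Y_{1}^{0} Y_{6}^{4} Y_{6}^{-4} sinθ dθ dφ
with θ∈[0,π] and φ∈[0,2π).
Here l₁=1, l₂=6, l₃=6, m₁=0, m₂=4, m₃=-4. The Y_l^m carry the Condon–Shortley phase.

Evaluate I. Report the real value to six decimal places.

0.000000

l₁+l₂+l₃=13 is odd: 3j(l;000)=0 ⇒ I=0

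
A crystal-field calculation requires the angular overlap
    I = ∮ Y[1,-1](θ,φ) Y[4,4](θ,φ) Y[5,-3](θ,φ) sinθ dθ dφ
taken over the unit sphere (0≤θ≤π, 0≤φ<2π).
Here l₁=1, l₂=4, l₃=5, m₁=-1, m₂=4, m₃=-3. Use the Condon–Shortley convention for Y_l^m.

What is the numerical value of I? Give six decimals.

-0.049106

Rules hold: Σm=0, L=10 even, 3≤5≤5.
N = 3·9·11 = 297
Δ = 0!·2!·8!/11! = 1/495
Racah Σ t=0..0: t=0:+1/576 = 1/576
⇒ 3j(1 4 5; 0 0 0)² = 5/99, sgn -1
Racah Σ t=0..0: t=0:+1/80640 = 1/80640
⇒ 3j(1 4 5; -1 4 -3)² = 1/495, sgn +1
4πI² = N·(3j₀)²·(3jₘ)² = 1/33
I = -1·√(0.030303/4π) = -0.04910640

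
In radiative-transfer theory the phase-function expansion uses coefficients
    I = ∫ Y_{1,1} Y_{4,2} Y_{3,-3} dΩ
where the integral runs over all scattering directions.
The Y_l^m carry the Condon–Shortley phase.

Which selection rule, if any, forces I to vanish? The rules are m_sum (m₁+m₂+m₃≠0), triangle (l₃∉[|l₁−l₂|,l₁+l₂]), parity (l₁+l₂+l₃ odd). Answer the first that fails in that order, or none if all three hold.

Σmᵢ = 0  ✓
l₃∈[|l₁−l₂|,l₁+l₂]=[3,5], have l₃=3  ✓
Σlᵢ = 8 ⇒ even  ✓

none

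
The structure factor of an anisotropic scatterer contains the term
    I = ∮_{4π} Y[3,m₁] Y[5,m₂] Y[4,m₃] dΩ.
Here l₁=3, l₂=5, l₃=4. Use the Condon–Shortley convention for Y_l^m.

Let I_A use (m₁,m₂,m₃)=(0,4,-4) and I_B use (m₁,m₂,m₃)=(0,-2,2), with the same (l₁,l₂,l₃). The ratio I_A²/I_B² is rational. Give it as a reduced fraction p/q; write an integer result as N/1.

l's match ⇒ only the (l;m) 3-j factors differ between A and B.
A: triangle coeff Δ(3,5,4) = 1/180180; Σ_t [3,3]: t=3:−1/8640 = -1/8640; (3j)²=28/715 [(3 5 4; 0 4 -4)], sign=-1
B: triangle coeff Δ(3,5,4) = 1/180180; Σ_t [1,3]: t=1:−1/576 t=2:+1/480 t=3:−1/8640 = 1/4320; (3j)²=1/2145 [(3 5 4; 0 -2 2)], sign=+1
I_A²/I_B² = (28/715)/(1/2145) = 84/1

84/1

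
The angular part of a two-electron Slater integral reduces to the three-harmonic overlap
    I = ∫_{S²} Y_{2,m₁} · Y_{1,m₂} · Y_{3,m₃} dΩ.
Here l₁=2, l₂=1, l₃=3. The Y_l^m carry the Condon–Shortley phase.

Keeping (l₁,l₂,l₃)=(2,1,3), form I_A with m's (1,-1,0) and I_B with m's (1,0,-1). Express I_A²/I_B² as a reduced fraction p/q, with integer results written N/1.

Same 2,1,3: normalisation and zero-m 3j drop out of the ratio.
A: Δ: 0! 4! 2! / 7! → 1/105; sum: t=0:+1/12 = 1/12; 3j²(2 1 3; 1 -1 0) = Δ·Π!·Σ² = 1/35  (sign -1)
B: Δ: 0! 4! 2! / 7! → 1/105; sum: t=0:+1/6 = 1/6; 3j²(2 1 3; 1 0 -1) = Δ·Π!·Σ² = 8/105  (sign +1)
I_A²/I_B² = (1/35)/(8/105) = 3/8

3/8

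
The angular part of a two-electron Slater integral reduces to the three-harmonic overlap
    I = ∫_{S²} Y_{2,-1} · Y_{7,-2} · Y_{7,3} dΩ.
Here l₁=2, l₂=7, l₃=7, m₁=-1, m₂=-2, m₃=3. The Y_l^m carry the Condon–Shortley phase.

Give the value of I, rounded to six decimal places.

Rules hold: Σm=0, L=16 even, 5≤7≤9.
N = 5·15·15 = 1125
Δ = 2!·2!·12!/17! = 1/185640
Racah Σ t=0..2: t=0:+1/2419200 t=1:−1/518400 t=2:+1/2419200 = -1/907200
⇒ 3j(2 7 7; 0 0 0)² = 56/3315, sgn +1
Racah Σ t=1..2: t=1:−1/1935360 t=2:+1/4354560 = -1/3483648
⇒ 3j(2 7 7; -1 -2 3)² = 125/12376, sgn -1
4πI² = N·(3j₀)²·(3jₘ)² = 9375/48841
I = -1·√(0.191949/4π) = -0.12359145

-0.123591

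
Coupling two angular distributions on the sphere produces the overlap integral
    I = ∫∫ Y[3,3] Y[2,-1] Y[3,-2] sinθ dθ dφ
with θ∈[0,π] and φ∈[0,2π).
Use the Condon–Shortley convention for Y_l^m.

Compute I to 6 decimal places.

m-sum 0 ✓  L=8 even ✓  1≤3≤5 ✓
Π(2lᵢ+1) = 7×5×7 = 245
triangle coeff Δ(3,2,3) = 1/3780
Σ_t [0,2]: t=0:+1/24 t=1:−1/4 t=2:+1/24 = -1/6
(3j)²=4/105 [(3 2 3; 0 0 0)], sign=+1
Σ_t [0,0]: t=0:+1/48 = 1/48
(3j)²=5/84 [(3 2 3; 3 -1 -2)], sign=-1
⇒ 4πI² = 5/9
I = (-1)√(5/9/(4π)) = -0.21026104

-0.210261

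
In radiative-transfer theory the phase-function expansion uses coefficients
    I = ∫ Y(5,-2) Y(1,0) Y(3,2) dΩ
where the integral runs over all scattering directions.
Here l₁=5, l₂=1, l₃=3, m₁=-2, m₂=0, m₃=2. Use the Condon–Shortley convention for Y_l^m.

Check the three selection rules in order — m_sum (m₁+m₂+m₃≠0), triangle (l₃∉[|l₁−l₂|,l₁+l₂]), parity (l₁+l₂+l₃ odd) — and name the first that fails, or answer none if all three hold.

triangle

Σmᵢ = 0  ✓
l₃∈[|l₁−l₂|,l₁+l₂]=[4,6], have l₃=3  ✗
Σlᵢ = 9 ⇒ odd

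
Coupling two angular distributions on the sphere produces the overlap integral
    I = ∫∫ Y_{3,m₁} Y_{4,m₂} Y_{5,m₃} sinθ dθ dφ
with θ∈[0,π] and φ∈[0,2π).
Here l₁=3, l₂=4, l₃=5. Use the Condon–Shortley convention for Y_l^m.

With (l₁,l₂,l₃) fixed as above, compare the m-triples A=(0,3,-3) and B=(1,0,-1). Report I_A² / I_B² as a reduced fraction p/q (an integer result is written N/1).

882/605

Shared (l₁,l₂,l₃)=(3,4,5): N and (l;000)² cancel in I_A²/I_B².
A: Δ = 2!·4!·6!/13! = 1/180180; Racah Σ t=1..2: t=1:−1/2880 t=2:+1/1440 = 1/2880; ⇒ 3j(3 4 5; 0 3 -3)² = 7/715, sgn +1
B: Δ = 2!·4!·6!/13! = 1/180180; Racah Σ t=0..2: t=0:+1/384 t=1:−1/216 t=2:+1/2304 = -11/6912; ⇒ 3j(3 4 5; 1 0 -1)² = 11/1638, sgn -1
I_A²/I_B² = (7/715)/(11/1638) = 882/605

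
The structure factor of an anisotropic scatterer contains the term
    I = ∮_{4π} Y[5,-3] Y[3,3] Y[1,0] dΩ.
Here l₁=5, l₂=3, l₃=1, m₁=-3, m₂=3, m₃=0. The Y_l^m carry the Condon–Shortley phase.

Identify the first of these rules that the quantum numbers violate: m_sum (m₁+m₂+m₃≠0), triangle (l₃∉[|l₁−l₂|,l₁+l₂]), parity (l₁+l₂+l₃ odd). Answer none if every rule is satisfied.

Σmᵢ = 0  ✓
l₃∈[|l₁−l₂|,l₁+l₂]=[2,8], have l₃=1  ✗
Σlᵢ = 9 ⇒ odd

triangle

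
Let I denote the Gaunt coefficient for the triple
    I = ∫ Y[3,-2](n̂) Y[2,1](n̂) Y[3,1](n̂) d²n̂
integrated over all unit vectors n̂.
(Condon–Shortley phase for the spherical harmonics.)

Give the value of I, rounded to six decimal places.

0.162868

Checks pass: Σm=0; 8 even; l₃=3∈[1,5].
(2·3+1)(2·2+1)(2·3+1) = 245
Δ: 2! 4! 2! / 9! → 1/3780
sum: t=0:+1/24 t=1:−1/4 t=2:+1/24 = -1/6
3j²(3 2 3; 0 0 0) = Δ·Π!·Σ² = 4/105  (sign +1)
sum: t=1:−1/48 t=2:+1/12 = 1/16
3j²(3 2 3; -2 1 1) = Δ·Π!·Σ² = 1/28  (sign +1)
combine: 4πI² = 245·4/105·1/28 = 1/3
take √, sign +1: I = 0.16286750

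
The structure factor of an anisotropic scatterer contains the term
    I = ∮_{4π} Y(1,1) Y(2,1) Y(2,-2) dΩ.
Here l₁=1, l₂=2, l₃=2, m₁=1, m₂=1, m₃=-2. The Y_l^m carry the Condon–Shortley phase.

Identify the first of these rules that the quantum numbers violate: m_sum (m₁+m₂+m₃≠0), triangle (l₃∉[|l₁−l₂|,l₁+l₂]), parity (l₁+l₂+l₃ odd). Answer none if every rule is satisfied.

parity

m₁+m₂+m₃ = 1 + 1 − 2 = 0  ✓
triangle: |1−2|=1 ≤ l₃=2 ≤ 1+2=3  ✓
parity: l₁+l₂+l₃ = 5 is odd  ✗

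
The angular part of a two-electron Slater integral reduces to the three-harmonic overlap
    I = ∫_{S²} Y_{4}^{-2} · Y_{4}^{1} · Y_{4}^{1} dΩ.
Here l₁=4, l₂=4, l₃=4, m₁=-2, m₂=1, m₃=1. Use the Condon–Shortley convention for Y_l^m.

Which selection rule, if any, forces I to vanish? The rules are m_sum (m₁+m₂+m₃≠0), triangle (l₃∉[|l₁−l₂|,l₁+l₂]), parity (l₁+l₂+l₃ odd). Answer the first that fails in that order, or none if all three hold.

none

azimuthal sum: -2 + 1 + 1 = 0  ✓
0 ≤ 4 ≤ 8 (triangle on l)  ✓
L = 4 + 4 + 4 = 12 (even)  ✓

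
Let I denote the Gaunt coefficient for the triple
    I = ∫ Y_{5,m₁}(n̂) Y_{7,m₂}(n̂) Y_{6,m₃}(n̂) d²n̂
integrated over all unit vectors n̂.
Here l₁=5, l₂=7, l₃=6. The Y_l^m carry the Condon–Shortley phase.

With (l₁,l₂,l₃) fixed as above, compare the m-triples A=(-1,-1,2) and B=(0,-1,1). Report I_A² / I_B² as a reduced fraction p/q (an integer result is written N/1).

l's match ⇒ only the (l;m) 3-j factors differ between A and B.
A: triangle coeff Δ(5,7,6) = 1/174594420; Σ_t [2,6]: t=2:+1/663552 t=3:−1/155520 t=4:+1/276480 t=5:−1/3628800 t=6:+1/696729600 = -367/232243200; (3j)²=134689/19399380 [(5 7 6; -1 -1 2)], sign=-1
B: triangle coeff Δ(5,7,6) = 1/174594420; Σ_t [1,5]: t=1:−1/2073600 t=2:+1/165888 t=3:−1/103680 t=4:+1/414720 t=5:−1/14515200 = -17/9676800; (3j)²=85/19019 [(5 7 6; 0 -1 1)], sign=+1
I_A²/I_B² = (134689/19399380)/(85/19019) = 134689/86700

134689/86700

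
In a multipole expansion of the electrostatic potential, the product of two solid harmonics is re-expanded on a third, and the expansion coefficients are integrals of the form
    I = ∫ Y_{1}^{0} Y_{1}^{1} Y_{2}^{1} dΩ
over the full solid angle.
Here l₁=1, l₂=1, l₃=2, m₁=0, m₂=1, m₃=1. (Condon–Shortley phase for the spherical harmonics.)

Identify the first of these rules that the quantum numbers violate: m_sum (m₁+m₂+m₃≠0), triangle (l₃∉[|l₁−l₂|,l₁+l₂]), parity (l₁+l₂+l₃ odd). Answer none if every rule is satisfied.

m_sum

Σmᵢ = 2  ✗
l₃∈[|l₁−l₂|,l₁+l₂]=[0,2], have l₃=2
Σlᵢ = 4 ⇒ even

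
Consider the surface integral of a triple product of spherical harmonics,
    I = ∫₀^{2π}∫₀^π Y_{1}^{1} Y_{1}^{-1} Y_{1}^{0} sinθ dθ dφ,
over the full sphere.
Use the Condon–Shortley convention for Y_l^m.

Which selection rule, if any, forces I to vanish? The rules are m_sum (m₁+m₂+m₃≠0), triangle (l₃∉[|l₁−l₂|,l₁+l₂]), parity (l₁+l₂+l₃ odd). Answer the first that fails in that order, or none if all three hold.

azimuthal sum: 1 − 1 + 0 = 0  ✓
0 ≤ 1 ≤ 2 (triangle on l)  ✓
L = 1 + 1 + 1 = 3 (odd)  ✗

parity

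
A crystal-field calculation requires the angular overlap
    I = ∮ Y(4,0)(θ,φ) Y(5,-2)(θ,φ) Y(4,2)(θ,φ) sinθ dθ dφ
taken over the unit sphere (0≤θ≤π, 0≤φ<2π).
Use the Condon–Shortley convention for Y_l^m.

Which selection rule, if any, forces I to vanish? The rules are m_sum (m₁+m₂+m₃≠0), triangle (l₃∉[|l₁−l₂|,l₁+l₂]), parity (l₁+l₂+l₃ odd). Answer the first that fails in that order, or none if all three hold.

parity

Σmᵢ = 0  ✓
l₃∈[|l₁−l₂|,l₁+l₂]=[1,9], have l₃=4  ✓
Σlᵢ = 13 ⇒ odd  ✗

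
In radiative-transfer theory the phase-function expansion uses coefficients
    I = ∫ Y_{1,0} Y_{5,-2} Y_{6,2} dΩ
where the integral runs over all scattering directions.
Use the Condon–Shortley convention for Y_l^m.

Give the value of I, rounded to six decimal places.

0.231133

Checks pass: Σm=0; 12 even; l₃=6∈[4,6].
(2·1+1)(2·5+1)(2·6+1) = 429
Δ: 0! 2! 10! / 13! → 1/858
sum: t=0:+1/14400 = 1/14400
3j²(1 5 6; 0 0 0) = Δ·Π!·Σ² = 6/143  (sign +1)
sum: t=0:+1/30240 = 1/30240
3j²(1 5 6; 0 -2 2) = Δ·Π!·Σ² = 16/429  (sign +1)
combine: 4πI² = 429·6/143·16/429 = 96/143
take √, sign +1: I = 0.23113338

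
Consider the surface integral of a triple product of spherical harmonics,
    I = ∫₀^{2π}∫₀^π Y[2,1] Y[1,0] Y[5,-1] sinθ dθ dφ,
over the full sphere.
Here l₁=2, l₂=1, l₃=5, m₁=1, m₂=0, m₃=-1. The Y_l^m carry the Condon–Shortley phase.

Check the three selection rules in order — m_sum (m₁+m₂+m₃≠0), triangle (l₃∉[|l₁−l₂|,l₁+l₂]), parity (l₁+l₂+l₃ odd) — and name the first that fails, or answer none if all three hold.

triangle

Σmᵢ = 0  ✓
l₃∈[|l₁−l₂|,l₁+l₂]=[1,3], have l₃=5  ✗
Σlᵢ = 8 ⇒ even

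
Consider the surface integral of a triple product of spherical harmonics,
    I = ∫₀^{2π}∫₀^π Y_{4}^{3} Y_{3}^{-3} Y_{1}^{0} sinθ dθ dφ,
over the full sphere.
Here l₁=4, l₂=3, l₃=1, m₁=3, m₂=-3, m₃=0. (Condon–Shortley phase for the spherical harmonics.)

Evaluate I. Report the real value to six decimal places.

-0.162868

Rules hold: Σm=0, L=8 even, 1≤1≤7.
N = 9·7·3 = 189
Δ = 6!·2!·0!/9! = 1/252
Racah Σ t=3..3: t=3:−1/36 = -1/36
⇒ 3j(4 3 1; 0 0 0)² = 4/63, sgn +1
Racah Σ t=0..0: t=0:+1/720 = 1/720
⇒ 3j(4 3 1; 3 -3 0)² = 1/36, sgn -1
4πI² = N·(3j₀)²·(3jₘ)² = 1/3
I = -1·√(0.333333/4π) = -0.16286750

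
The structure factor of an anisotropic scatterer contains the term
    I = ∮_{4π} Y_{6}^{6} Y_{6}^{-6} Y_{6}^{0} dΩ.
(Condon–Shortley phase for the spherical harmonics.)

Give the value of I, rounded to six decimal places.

Checks pass: Σm=0; 18 even; l₃=6∈[0,12].
(2·6+1)(2·6+1)(2·6+1) = 2197
Δ: 6! 6! 6! / 19! → 1/325909584
sum: t=0:+1/373248000 t=1:−1/1728000 t=2:+1/110592 t=3:−1/46656 t=4:+1/110592 t=5:−1/1728000 t=6:+1/373248000 = -7/1555200
3j²(6 6 6; 0 0 0) = Δ·Π!·Σ² = 400/46189  (sign -1)
sum: t=0:+1/373248000 = 1/373248000
3j²(6 6 6; 6 -6 0) = Δ·Π!·Σ² = 11/4199  (sign +1)
combine: 4πI² = 2197·400/46189·11/4199 = 5200/104329
take √, sign -1: I = -0.06297878

-0.062979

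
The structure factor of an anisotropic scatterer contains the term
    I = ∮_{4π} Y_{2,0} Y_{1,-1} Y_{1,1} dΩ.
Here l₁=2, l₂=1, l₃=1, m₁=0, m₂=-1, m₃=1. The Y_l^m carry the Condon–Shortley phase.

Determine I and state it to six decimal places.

0.126157

Checks pass: Σm=0; 4 even; l₃=1∈[1,3].
(2·2+1)(2·1+1)(2·1+1) = 45
Δ: 2! 2! 0! / 5! → 1/30
sum: t=1:−1/1 = -1/1
3j²(2 1 1; 0 0 0) = Δ·Π!·Σ² = 2/15  (sign +1)
sum: t=0:+1/4 = 1/4
3j²(2 1 1; 0 -1 1) = Δ·Π!·Σ² = 1/30  (sign +1)
combine: 4πI² = 45·2/15·1/30 = 1/5
take √, sign +1: I = 0.12615663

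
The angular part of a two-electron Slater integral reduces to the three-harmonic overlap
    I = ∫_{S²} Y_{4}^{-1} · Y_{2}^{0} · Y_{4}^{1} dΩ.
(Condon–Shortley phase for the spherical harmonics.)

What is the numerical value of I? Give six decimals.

m-sum 0 ✓  L=10 even ✓  2≤4≤6 ✓
Π(2lᵢ+1) = 9×5×9 = 405
triangle coeff Δ(4,2,4) = 1/13860
Σ_t [0,2]: t=0:+1/192 t=1:−1/36 t=2:+1/192 = -5/288
(3j)²=20/693 [(4 2 4; 0 0 0)], sign=-1
Σ_t [0,2]: t=0:+1/480 t=1:−1/48 t=2:+1/144 = -17/1440
(3j)²=289/13860 [(4 2 4; -1 0 1)], sign=+1
⇒ 4πI² = 1445/5929
I = (-1)√(1445/5929/(4π)) = -0.13926381

-0.139264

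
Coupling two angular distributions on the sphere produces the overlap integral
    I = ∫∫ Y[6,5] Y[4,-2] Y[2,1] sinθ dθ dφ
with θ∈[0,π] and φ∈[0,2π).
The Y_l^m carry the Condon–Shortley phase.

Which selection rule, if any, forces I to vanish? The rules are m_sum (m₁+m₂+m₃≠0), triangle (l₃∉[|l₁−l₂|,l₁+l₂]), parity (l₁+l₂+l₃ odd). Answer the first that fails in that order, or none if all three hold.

Σmᵢ = 4  ✗
l₃∈[|l₁−l₂|,l₁+l₂]=[2,10], have l₃=2
Σlᵢ = 12 ⇒ even

m_sum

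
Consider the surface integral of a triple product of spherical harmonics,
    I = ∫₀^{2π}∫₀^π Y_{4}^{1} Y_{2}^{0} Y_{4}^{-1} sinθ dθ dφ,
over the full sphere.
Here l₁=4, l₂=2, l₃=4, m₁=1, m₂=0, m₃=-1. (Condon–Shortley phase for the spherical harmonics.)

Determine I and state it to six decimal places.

-0.139264

m-sum 0 ✓  L=10 even ✓  2≤4≤6 ✓
Π(2lᵢ+1) = 9×5×9 = 405
triangle coeff Δ(4,2,4) = 1/13860
Σ_t [0,2]: t=0:+1/192 t=1:−1/36 t=2:+1/192 = -5/288
(3j)²=20/693 [(4 2 4; 0 0 0)], sign=-1
Σ_t [0,2]: t=0:+1/144 t=1:−1/48 t=2:+1/480 = -17/1440
(3j)²=289/13860 [(4 2 4; 1 0 -1)], sign=+1
⇒ 4πI² = 1445/5929
I = (-1)√(1445/5929/(4π)) = -0.13926381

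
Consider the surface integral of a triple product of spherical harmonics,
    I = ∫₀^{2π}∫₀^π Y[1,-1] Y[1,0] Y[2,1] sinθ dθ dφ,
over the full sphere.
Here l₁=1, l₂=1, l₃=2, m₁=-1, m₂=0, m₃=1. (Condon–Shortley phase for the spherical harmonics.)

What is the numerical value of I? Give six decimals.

-0.218510

m-sum 0 ✓  L=4 even ✓  0≤2≤2 ✓
Π(2lᵢ+1) = 3×3×5 = 45
triangle coeff Δ(1,1,2) = 1/30
Σ_t [0,0]: t=0:+1/1 = 1/1
(3j)²=2/15 [(1 1 2; 0 0 0)], sign=+1
Σ_t [0,0]: t=0:+1/2 = 1/2
(3j)²=1/10 [(1 1 2; -1 0 1)], sign=-1
⇒ 4πI² = 3/5
I = (-1)√(3/5/(4π)) = -0.21850969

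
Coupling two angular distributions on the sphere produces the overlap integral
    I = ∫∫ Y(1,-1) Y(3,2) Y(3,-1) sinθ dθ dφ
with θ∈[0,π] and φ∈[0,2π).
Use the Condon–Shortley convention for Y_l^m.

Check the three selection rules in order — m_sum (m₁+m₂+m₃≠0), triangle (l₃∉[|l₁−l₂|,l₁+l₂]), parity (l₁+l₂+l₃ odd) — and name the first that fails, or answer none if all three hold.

azimuthal sum: -1 + 2 − 1 = 0  ✓
2 ≤ 3 ≤ 4 (triangle on l)  ✓
L = 1 + 3 + 3 = 7 (odd)  ✗

parity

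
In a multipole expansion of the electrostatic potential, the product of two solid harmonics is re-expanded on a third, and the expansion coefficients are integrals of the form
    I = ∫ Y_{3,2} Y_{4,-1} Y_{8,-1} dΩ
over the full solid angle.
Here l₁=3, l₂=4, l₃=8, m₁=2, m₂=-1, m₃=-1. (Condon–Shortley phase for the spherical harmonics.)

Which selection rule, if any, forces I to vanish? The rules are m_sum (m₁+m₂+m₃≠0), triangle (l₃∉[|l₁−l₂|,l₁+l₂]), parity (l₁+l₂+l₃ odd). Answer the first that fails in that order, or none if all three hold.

triangle

azimuthal sum: 2 − 1 − 1 = 0  ✓
1 ≤ 8 ≤ 7 (triangle on l)  ✗
L = 3 + 4 + 8 = 15 (odd)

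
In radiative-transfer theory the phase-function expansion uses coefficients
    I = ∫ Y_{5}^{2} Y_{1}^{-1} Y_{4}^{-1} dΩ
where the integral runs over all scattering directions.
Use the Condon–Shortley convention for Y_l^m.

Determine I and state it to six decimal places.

Checks pass: Σm=0; 10 even; l₃=4∈[4,6].
(2·5+1)(2·1+1)(2·4+1) = 297
Δ: 2! 8! 0! / 11! → 1/495
sum: t=1:−1/576 = -1/576
3j²(5 1 4; 0 0 0) = Δ·Π!·Σ² = 5/99  (sign -1)
sum: t=0:+1/1440 = 1/1440
3j²(5 1 4; 2 -1 -1) = Δ·Π!·Σ² = 7/165  (sign -1)
combine: 4πI² = 297·5/99·7/165 = 7/11
take √, sign +1: I = 0.22503380

0.225034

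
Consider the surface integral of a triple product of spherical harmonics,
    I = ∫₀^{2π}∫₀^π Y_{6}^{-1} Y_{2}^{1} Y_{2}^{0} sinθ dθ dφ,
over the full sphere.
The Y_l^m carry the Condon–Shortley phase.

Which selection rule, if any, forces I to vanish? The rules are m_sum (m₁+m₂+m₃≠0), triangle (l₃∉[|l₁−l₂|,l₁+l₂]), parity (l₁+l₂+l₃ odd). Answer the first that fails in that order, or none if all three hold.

Σmᵢ = 0  ✓
l₃∈[|l₁−l₂|,l₁+l₂]=[4,8], have l₃=2  ✗
Σlᵢ = 10 ⇒ even

triangle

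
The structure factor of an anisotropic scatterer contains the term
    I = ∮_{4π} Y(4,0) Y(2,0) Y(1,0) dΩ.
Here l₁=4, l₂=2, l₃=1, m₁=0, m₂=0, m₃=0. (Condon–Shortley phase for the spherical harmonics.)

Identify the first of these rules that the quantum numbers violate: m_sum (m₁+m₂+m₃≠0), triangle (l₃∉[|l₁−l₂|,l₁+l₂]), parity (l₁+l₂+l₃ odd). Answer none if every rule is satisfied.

triangle

Σmᵢ = 0  ✓
l₃∈[|l₁−l₂|,l₁+l₂]=[2,6], have l₃=1  ✗
Σlᵢ = 7 ⇒ odd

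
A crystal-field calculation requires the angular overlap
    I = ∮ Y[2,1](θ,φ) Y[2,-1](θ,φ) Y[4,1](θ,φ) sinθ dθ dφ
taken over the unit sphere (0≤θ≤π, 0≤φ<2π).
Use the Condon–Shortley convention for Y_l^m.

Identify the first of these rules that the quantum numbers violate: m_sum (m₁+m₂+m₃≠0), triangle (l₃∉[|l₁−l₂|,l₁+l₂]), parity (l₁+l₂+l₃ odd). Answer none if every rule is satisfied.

m_sum

azimuthal sum: 1 − 1 + 1 = 1  ✗
0 ≤ 4 ≤ 4 (triangle on l)
L = 2 + 2 + 4 = 8 (even)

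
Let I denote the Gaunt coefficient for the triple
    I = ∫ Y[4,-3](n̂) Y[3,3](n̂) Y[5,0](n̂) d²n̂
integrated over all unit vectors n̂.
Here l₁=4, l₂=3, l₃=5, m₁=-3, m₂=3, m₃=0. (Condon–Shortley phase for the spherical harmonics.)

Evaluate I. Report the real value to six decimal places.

-0.098140

Rules hold: Σm=0, L=12 even, 1≤5≤7.
N = 9·7·11 = 693
Δ = 2!·6!·4!/13! = 1/180180
Racah Σ t=0..2: t=0:+1/576 t=1:−1/144 t=2:+1/576 = -1/288
⇒ 3j(4 3 5; 0 0 0)² = 20/1001, sgn +1
Racah Σ t=2..2: t=2:+1/5760 = 1/5760
⇒ 3j(4 3 5; -3 3 0)² = 5/572, sgn -1
4πI² = N·(3j₀)²·(3jₘ)² = 225/1859
I = -1·√(0.121033/4π) = -0.09814013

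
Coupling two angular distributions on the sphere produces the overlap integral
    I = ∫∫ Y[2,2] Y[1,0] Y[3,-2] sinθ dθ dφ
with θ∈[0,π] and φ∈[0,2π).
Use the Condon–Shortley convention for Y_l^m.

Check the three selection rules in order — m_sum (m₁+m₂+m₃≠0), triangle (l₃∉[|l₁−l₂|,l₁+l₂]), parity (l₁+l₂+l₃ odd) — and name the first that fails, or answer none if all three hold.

none

azimuthal sum: 2 + 0 − 2 = 0  ✓
1 ≤ 3 ≤ 3 (triangle on l)  ✓
L = 2 + 1 + 3 = 6 (even)  ✓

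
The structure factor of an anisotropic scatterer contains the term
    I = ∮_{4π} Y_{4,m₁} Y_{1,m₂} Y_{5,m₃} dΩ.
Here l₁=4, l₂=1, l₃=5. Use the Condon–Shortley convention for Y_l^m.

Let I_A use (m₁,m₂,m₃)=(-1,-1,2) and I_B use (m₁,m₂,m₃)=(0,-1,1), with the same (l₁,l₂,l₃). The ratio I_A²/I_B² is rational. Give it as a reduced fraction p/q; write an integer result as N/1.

7/5

Shared (l₁,l₂,l₃)=(4,1,5): N and (l;000)² cancel in I_A²/I_B².
A: Δ = 0!·8!·2!/11! = 1/495; Racah Σ t=0..0: t=0:+1/1440 = 1/1440; ⇒ 3j(4 1 5; -1 -1 2)² = 7/165, sgn -1
B: Δ = 0!·8!·2!/11! = 1/495; Racah Σ t=0..0: t=0:+1/1152 = 1/1152; ⇒ 3j(4 1 5; 0 -1 1)² = 1/33, sgn +1
I_A²/I_B² = (7/165)/(1/33) = 7/5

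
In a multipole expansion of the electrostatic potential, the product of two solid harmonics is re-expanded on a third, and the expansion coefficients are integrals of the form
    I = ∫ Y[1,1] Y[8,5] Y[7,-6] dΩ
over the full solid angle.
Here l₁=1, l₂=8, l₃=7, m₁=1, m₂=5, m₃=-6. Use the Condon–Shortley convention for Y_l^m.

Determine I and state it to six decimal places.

m-sum 0 ✓  L=16 even ✓  7≤7≤9 ✓
Π(2lᵢ+1) = 3×17×15 = 765
triangle coeff Δ(1,8,7) = 1/2040
Σ_t [1,1]: t=1:−1/25401600 = -1/25401600
(3j)²=8/255 [(1 8 7; 0 0 0)], sign=+1
Σ_t [0,0]: t=0:+1/12454041600 = 1/12454041600
(3j)²=1/680 [(1 8 7; 1 5 -6)], sign=-1
⇒ 4πI² = 3/85
I = (-1)√(3/85/(4π)) = -0.05299638

-0.052996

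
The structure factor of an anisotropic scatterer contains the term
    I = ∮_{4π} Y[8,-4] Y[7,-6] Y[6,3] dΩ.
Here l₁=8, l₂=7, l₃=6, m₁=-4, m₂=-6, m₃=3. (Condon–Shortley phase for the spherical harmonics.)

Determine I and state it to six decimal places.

Σmᵢ = -7 ≠ 0, so the φ-integral vanishes; I = 0

0.000000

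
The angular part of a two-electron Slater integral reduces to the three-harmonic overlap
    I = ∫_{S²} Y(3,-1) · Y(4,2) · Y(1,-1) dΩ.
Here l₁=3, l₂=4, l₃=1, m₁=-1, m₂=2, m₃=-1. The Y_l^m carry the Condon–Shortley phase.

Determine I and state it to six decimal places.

Rules hold: Σm=0, L=8 even, 1≤1≤7.
N = 7·9·3 = 189
Δ = 6!·0!·2!/9! = 1/252
Racah Σ t=3..3: t=3:−1/36 = -1/36
⇒ 3j(3 4 1; 0 0 0)² = 4/63, sgn +1
Racah Σ t=4..4: t=4:+1/96 = 1/96
⇒ 3j(3 4 1; -1 2 -1)² = 5/84, sgn +1
4πI² = N·(3j₀)²·(3jₘ)² = 5/7
I = +1·√(0.714286/4π) = 0.23841361

0.238414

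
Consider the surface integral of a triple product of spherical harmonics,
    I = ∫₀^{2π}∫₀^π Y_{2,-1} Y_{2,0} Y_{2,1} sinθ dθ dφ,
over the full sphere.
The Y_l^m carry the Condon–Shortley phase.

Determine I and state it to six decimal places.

m-sum 0 ✓  L=6 even ✓  0≤2≤4 ✓
Π(2lᵢ+1) = 5×5×5 = 125
triangle coeff Δ(2,2,2) = 1/630
Σ_t [0,2]: t=0:+1/8 t=1:−1/1 t=2:+1/8 = -3/4
(3j)²=2/35 [(2 2 2; 0 0 0)], sign=-1
Σ_t [1,2]: t=1:−1/2 t=2:+1/4 = -1/4
(3j)²=1/70 [(2 2 2; -1 0 1)], sign=+1
⇒ 4πI² = 5/49
I = (-1)√(5/49/(4π)) = -0.09011188

-0.090112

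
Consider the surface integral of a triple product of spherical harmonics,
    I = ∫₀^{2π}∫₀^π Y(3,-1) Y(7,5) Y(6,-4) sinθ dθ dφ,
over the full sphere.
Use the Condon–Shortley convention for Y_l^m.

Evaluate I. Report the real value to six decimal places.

-0.082471

m-sum 0 ✓  L=16 even ✓  4≤6≤10 ✓
Π(2lᵢ+1) = 7×15×13 = 1365
triangle coeff Δ(3,7,6) = 1/2042040
Σ_t [1,3]: t=1:−1/207360 t=2:+1/57600 t=3:−1/207360 = 1/129600
(3j)²=168/12155 [(3 7 6; 0 0 0)], sign=+1
Σ_t [2,4]: t=2:+1/29030400 t=3:−1/2177280 t=4:+1/3870720 = -29/174182400
(3j)²=841/185640 [(3 7 6; -1 5 -4)], sign=-1
⇒ 4πI² = 17661/206635
I = (-1)√(17661/206635/(4π)) = -0.08247091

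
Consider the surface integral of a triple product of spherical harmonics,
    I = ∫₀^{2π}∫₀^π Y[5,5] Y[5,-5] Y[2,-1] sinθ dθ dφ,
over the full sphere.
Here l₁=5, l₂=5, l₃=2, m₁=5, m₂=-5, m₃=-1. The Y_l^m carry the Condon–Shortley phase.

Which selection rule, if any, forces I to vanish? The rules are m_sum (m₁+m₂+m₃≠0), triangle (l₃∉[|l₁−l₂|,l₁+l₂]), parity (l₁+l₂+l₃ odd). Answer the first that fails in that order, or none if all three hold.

m₁+m₂+m₃ = 5 − 5 − 1 = -1  ✗
triangle: |5−5|=0 ≤ l₃=2 ≤ 5+5=10
parity: l₁+l₂+l₃ = 12 is even

m_sum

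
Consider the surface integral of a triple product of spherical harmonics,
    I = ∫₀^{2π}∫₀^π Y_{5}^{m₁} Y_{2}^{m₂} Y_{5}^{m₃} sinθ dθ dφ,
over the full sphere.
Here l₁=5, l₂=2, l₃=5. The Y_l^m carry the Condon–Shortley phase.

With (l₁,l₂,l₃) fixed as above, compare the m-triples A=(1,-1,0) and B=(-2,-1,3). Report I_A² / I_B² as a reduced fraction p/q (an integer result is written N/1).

l's match ⇒ only the (l;m) 3-j factors differ between A and B.
A: triangle coeff Δ(5,2,5) = 1/38610; Σ_t [0,1]: t=0:+1/1152 t=1:−1/1440 = 1/5760; (3j)²=1/858 [(5 2 5; 1 -1 0)], sign=-1
B: triangle coeff Δ(5,2,5) = 1/38610; Σ_t [0,1]: t=0:+1/10080 t=1:−1/2880 = -1/4032; (3j)²=10/429 [(5 2 5; -2 -1 3)], sign=-1
I_A²/I_B² = (1/858)/(10/429) = 1/20

1/20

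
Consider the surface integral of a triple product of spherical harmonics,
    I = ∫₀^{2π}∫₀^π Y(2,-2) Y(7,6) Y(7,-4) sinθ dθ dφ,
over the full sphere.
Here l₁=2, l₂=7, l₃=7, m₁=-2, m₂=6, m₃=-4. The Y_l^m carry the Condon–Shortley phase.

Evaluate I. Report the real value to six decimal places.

Checks pass: Σm=0; 16 even; l₃=7∈[5,9].
(2·2+1)(2·7+1)(2·7+1) = 1125
Δ: 2! 2! 12! / 17! → 1/185640
sum: t=0:+1/2419200 t=1:−1/518400 t=2:+1/2419200 = -1/907200
3j²(2 7 7; 0 0 0) = Δ·Π!·Σ² = 56/3315  (sign +1)
sum: t=2:+1/159667200 = 1/159667200
3j²(2 7 7; -2 6 -4) = Δ·Π!·Σ² = 9/1190  (sign -1)
combine: 4πI² = 1125·56/3315·9/1190 = 540/3757
take √, sign -1: I = -0.10694768

-0.106948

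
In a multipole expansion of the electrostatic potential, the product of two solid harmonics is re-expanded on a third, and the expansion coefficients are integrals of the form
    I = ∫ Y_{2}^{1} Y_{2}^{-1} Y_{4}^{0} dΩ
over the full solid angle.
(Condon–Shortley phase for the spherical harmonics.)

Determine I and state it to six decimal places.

0.161197

Rules hold: Σm=0, L=8 even, 0≤4≤4.
N = 5·5·9 = 225
Δ = 0!·4!·4!/9! = 1/630
Racah Σ t=0..0: t=0:+1/16 = 1/16
⇒ 3j(2 2 4; 0 0 0)² = 2/35, sgn +1
Racah Σ t=0..0: t=0:+1/36 = 1/36
⇒ 3j(2 2 4; 1 -1 0)² = 8/315, sgn +1
4πI² = N·(3j₀)²·(3jₘ)² = 16/49
I = +1·√(0.326531/4π) = 0.16119702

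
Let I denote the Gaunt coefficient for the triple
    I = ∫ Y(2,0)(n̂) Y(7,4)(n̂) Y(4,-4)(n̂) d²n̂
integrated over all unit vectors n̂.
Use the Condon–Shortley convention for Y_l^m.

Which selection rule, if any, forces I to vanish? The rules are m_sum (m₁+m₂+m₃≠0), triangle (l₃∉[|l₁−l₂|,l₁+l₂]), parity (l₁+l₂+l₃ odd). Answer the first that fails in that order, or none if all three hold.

m₁+m₂+m₃ = 0 + 4 − 4 = 0  ✓
triangle: |2−7|=5 ≤ l₃=4 ≤ 2+7=9  ✗
parity: l₁+l₂+l₃ = 13 is odd

triangle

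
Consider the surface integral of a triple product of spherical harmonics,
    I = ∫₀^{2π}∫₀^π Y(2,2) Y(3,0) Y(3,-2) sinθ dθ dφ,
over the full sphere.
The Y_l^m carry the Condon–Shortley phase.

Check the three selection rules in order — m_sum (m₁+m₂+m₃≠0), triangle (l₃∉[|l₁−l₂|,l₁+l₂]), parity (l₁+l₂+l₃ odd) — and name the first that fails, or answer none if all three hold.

none

m₁+m₂+m₃ = 2 + 0 − 2 = 0  ✓
triangle: |2−3|=1 ≤ l₃=3 ≤ 2+3=5  ✓
parity: l₁+l₂+l₃ = 8 is even  ✓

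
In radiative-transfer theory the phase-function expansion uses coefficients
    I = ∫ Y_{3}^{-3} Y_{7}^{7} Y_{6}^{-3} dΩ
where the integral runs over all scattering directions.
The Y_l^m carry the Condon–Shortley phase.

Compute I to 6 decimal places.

Σmᵢ = 1 ≠ 0, so the φ-integral vanishes; I = 0

0.000000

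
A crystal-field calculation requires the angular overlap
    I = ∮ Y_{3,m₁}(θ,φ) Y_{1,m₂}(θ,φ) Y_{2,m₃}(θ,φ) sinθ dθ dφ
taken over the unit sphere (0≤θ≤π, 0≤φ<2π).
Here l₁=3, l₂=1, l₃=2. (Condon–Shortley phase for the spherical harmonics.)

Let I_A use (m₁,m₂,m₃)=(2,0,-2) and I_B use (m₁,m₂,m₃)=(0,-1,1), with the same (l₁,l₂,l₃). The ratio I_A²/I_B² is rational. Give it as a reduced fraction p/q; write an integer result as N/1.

l's match ⇒ only the (l;m) 3-j factors differ between A and B.
A: triangle coeff Δ(3,1,2) = 1/105; Σ_t [1,1]: t=1:−1/24 = -1/24; (3j)²=1/21 [(3 1 2; 2 0 -2)], sign=-1
B: triangle coeff Δ(3,1,2) = 1/105; Σ_t [0,0]: t=0:+1/12 = 1/12; (3j)²=1/35 [(3 1 2; 0 -1 1)], sign=-1
I_A²/I_B² = (1/21)/(1/35) = 5/3

5/3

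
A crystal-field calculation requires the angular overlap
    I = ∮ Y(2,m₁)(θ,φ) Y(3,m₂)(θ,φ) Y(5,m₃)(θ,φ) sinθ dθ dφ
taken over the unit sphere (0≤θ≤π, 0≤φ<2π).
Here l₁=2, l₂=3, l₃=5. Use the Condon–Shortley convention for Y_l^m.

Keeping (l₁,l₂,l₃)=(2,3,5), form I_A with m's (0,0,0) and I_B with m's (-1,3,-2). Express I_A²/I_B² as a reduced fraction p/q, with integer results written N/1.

Same 2,3,5: normalisation and zero-m 3j drop out of the ratio.
A: Δ: 0! 4! 6! / 11! → 1/2310; sum: t=0:+1/144 = 1/144; 3j²(2 3 5; 0 0 0) = Δ·Π!·Σ² = 10/231  (sign -1)
B: Δ: 0! 4! 6! / 11! → 1/2310; sum: t=0:+1/4320 = 1/4320; 3j²(2 3 5; -1 3 -2) = Δ·Π!·Σ² = 1/330  (sign -1)
I_A²/I_B² = (10/231)/(1/330) = 100/7

100/7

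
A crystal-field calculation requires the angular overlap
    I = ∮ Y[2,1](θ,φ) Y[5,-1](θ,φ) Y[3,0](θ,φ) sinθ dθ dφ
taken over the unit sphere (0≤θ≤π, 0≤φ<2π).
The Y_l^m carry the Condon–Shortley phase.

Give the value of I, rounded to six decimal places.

Checks pass: Σm=0; 10 even; l₃=3∈[3,7].
(2·2+1)(2·5+1)(2·3+1) = 385
Δ: 4! 0! 6! / 11! → 1/2310
sum: t=2:+1/144 = 1/144
3j²(2 5 3; 0 0 0) = Δ·Π!·Σ² = 10/231  (sign -1)
sum: t=1:−1/216 = -1/216
3j²(2 5 3; 1 -1 0) = Δ·Π!·Σ² = 8/231  (sign +1)
combine: 4πI² = 385·10/231·8/231 = 400/693
take √, sign -1: I = -0.21431790

-0.214318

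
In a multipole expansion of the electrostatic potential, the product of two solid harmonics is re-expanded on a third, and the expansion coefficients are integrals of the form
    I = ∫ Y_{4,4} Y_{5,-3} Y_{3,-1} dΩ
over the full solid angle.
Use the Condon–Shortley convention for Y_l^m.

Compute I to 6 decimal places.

0.169606

m-sum 0 ✓  L=12 even ✓  1≤3≤9 ✓
Π(2lᵢ+1) = 9×11×7 = 693
triangle coeff Δ(4,5,3) = 1/180180
Σ_t [2,4]: t=2:+1/576 t=3:−1/144 t=4:+1/576 = -1/288
(3j)²=20/1001 [(4 5 3; 0 0 0)], sign=+1
Σ_t [0,0]: t=0:+1/5760 = 1/5760
(3j)²=56/2145 [(4 5 3; 4 -3 -1)], sign=+1
⇒ 4πI² = 672/1859
I = (+1)√(672/1859/(4π)) = 0.16960553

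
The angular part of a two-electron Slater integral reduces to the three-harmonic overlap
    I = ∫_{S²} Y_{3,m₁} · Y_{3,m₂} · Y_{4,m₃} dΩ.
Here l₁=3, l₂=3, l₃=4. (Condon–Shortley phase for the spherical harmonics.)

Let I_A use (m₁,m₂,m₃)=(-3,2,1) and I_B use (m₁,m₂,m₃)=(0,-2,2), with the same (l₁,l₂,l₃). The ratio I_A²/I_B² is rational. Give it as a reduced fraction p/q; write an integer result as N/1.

10/1

Same 3,3,4: normalisation and zero-m 3j drop out of the ratio.
A: Δ: 2! 4! 4! / 11! → 1/34650; sum: t=2:+1/288 = 1/288; 3j²(3 3 4; -3 2 1) = Δ·Π!·Σ² = 5/231  (sign -1)
B: Δ: 2! 4! 4! / 11! → 1/34650; sum: t=0:+1/72 t=1:−1/96 = 1/288; 3j²(3 3 4; 0 -2 2) = Δ·Π!·Σ² = 1/462  (sign +1)
I_A²/I_B² = (5/231)/(1/462) = 10/1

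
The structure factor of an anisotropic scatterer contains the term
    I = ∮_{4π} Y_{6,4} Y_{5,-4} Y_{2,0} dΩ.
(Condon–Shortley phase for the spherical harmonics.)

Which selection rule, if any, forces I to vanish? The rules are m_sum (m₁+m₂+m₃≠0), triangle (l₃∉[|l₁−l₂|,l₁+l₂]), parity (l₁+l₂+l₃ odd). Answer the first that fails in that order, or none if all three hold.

parity

m₁+m₂+m₃ = 4 − 4 + 0 = 0  ✓
triangle: |6−5|=1 ≤ l₃=2 ≤ 6+5=11  ✓
parity: l₁+l₂+l₃ = 13 is odd  ✗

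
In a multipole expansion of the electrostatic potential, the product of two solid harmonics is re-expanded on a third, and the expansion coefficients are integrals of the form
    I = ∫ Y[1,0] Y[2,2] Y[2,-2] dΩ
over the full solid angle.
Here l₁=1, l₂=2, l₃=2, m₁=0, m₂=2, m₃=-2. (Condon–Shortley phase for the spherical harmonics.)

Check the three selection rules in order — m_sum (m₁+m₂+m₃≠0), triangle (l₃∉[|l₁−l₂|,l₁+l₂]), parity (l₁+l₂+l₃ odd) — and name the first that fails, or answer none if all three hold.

azimuthal sum: 0 + 2 − 2 = 0  ✓
1 ≤ 2 ≤ 3 (triangle on l)  ✓
L = 1 + 2 + 2 = 5 (odd)  ✗

parity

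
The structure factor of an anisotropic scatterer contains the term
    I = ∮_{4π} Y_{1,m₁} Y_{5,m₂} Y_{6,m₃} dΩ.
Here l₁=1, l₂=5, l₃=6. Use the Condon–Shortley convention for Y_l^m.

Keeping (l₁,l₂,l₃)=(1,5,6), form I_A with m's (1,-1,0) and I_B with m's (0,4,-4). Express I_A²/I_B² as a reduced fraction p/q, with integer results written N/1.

3/4

Shared (l₁,l₂,l₃)=(1,5,6): N and (l;000)² cancel in I_A²/I_B².
A: Δ = 0!·2!·10!/13! = 1/858; Racah Σ t=0..0: t=0:+1/34560 = 1/34560; ⇒ 3j(1 5 6; 1 -1 0)² = 5/286, sgn +1
B: Δ = 0!·2!·10!/13! = 1/858; Racah Σ t=0..0: t=0:+1/362880 = 1/362880; ⇒ 3j(1 5 6; 0 4 -4)² = 10/429, sgn +1
I_A²/I_B² = (5/286)/(10/429) = 3/4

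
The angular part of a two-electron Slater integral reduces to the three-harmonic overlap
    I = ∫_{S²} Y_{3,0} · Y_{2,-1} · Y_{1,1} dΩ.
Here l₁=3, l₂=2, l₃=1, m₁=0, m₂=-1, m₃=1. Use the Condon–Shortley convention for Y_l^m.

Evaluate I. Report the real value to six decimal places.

0.143048

Rules hold: Σm=0, L=6 even, 1≤1≤5.
N = 7·5·3 = 105
Δ = 4!·2!·0!/7! = 1/105
Racah Σ t=2..2: t=2:+1/4 = 1/4
⇒ 3j(3 2 1; 0 0 0)² = 3/35, sgn -1
Racah Σ t=1..1: t=1:−1/12 = -1/12
⇒ 3j(3 2 1; 0 -1 1)² = 1/35, sgn -1
4πI² = N·(3j₀)²·(3jₘ)² = 9/35
I = +1·√(0.257143/4π) = 0.14304817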